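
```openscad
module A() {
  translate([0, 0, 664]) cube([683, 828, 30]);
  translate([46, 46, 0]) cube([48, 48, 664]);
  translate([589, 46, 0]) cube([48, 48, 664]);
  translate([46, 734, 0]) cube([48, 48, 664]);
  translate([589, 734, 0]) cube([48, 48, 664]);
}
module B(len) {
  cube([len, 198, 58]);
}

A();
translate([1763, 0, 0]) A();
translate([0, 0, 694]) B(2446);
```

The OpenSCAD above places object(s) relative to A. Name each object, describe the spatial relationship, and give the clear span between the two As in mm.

Second table starts at x = 1763; first ends at x = 683; clear span = 1763 − 683 = 1080 mm.

A is a table. B is a beam. A beam spans the tops of two tables. The clear span between the two tables is 1080 mm.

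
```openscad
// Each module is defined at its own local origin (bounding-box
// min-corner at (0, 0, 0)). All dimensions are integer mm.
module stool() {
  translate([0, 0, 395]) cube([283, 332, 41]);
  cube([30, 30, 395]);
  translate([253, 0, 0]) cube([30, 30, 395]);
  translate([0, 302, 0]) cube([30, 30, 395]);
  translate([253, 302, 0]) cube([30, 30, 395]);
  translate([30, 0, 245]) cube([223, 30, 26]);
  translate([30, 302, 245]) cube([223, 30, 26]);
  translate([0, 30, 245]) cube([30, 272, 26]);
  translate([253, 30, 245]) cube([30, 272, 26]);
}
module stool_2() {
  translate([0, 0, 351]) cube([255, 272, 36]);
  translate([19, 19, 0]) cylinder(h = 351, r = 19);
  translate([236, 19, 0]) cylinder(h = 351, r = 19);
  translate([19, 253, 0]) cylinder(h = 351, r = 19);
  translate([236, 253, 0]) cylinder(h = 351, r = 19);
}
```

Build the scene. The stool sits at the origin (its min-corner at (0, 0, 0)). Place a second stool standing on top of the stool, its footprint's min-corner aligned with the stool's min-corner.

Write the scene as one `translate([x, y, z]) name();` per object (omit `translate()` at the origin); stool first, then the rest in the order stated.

stool();
translate([0, 0, 436]) stool_2();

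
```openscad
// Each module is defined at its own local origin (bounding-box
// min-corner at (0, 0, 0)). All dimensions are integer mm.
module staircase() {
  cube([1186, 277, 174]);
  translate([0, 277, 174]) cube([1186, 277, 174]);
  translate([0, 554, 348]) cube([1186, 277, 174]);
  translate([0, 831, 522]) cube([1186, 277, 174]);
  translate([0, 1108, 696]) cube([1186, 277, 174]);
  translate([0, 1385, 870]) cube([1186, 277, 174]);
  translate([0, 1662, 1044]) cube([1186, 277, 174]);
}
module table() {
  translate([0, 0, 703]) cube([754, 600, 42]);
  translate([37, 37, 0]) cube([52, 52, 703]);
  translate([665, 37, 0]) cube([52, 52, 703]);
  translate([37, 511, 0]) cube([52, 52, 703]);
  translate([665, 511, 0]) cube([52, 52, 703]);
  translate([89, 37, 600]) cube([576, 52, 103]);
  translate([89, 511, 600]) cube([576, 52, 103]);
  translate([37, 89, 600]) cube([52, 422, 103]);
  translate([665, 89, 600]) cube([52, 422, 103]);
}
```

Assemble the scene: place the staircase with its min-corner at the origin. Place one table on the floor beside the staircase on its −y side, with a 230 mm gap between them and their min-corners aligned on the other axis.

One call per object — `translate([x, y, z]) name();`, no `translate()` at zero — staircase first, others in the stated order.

staircase();
translate([0, -830, 0]) table();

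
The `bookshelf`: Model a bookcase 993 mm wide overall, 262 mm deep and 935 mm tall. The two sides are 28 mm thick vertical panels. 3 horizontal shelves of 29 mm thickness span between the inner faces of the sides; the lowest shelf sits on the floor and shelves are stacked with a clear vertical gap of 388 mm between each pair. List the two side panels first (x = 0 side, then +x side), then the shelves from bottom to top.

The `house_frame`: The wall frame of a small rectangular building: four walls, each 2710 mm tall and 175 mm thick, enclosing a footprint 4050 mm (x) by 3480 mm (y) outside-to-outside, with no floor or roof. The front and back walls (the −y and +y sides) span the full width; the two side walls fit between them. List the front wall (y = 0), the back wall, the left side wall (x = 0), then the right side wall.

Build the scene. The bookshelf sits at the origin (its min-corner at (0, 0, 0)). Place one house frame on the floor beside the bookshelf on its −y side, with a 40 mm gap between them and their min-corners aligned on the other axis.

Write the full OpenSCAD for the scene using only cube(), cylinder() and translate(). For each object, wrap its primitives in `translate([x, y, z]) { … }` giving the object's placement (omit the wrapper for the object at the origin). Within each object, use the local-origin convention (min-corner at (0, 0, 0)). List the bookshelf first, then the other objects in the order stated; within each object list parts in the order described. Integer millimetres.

cube([28, 262, 935]);
translate([965, 0, 0]) cube([28, 262, 935]);
translate([28, 0, 0]) cube([937, 262, 29]);
translate([28, 0, 417]) cube([937, 262, 29]);
translate([28, 0, 834]) cube([937, 262, 29]);
translate([0, -3520, 0]) {
  cube([4050, 175, 2710]);
  translate([0, 3305, 0]) cube([4050, 175, 2710]);
  translate([0, 175, 0]) cube([175, 3130, 2710]);
  translate([3875, 175, 0]) cube([175, 3130, 2710]);
}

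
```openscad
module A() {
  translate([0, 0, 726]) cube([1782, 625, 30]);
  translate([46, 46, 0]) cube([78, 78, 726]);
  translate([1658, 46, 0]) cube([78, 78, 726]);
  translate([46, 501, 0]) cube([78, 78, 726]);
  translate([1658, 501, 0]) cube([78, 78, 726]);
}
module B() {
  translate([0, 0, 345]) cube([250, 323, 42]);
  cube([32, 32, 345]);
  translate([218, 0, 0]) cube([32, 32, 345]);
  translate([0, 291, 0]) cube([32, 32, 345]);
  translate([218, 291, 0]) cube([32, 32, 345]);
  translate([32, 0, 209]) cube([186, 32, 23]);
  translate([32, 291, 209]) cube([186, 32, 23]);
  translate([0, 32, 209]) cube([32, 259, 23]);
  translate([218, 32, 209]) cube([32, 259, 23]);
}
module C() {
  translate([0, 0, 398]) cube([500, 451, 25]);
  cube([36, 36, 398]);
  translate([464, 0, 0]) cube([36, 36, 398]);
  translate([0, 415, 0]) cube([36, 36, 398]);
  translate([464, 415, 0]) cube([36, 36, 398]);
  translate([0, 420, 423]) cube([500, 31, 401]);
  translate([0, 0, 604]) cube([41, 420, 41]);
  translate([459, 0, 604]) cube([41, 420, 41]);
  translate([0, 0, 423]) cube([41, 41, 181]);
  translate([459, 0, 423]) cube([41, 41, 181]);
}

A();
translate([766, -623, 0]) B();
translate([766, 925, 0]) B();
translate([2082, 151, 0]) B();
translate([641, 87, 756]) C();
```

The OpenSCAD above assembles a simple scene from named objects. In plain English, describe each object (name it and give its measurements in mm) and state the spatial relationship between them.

A is a rectangular dining table. The top is 1782×625×30 mm with its upper surface at z = 756 mm. It stands on four 78×78 mm square legs, each inset 46 mm from the nearest pair of top edges, running from the floor to the underside of the top.

B is a four-legged stool. The seat is 250×323 mm, 42 mm thick, top at z = 387 mm. It stands on four square legs, each 32×32 mm in cross-section, from z = 0 to the seat underside, each flush with a corner of the seat. Four stretchers, 32 mm wide and 23 mm tall, connect adjacent legs with their undersides at z = 209 mm, each running between the inner faces of the legs it joins and aligned with the legs' outer faces on the other axis.

C is a chair: 500×451 mm seat, 25 mm thick, top at z = 423 mm, on four 36 mm square corner legs flush with the seat edges. A 31 mm thick backrest slab spans the full seat width, extending 401 mm above the seat top, its back face flush with the seat's +y edge. Two armrests of 41×41 mm section run along each side from the seat's front edge to the front of the backrest, top faces 222 mm above the seat top and outer faces flush with the seat's x-edges; a 41×41 mm post under the front of each armrest stands on the seat at the front corner.

Three stools sit around the table at the −y, +y, +x sides. The chair is on top of the table, centred.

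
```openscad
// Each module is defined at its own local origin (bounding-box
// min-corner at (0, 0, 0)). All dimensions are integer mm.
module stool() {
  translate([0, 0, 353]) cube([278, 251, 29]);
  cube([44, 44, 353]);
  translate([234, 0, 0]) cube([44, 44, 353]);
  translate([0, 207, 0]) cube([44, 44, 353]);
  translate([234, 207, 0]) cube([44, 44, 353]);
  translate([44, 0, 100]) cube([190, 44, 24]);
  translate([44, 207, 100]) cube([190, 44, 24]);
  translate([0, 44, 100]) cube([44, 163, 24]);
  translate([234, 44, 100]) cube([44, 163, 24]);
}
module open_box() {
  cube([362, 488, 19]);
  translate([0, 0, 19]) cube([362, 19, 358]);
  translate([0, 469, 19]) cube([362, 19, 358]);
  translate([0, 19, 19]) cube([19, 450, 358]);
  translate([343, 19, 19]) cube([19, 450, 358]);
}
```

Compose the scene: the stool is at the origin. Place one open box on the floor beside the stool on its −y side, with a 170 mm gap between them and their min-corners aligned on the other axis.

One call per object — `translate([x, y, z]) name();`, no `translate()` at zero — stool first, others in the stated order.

stool();
translate([0, -658, 0]) open_box();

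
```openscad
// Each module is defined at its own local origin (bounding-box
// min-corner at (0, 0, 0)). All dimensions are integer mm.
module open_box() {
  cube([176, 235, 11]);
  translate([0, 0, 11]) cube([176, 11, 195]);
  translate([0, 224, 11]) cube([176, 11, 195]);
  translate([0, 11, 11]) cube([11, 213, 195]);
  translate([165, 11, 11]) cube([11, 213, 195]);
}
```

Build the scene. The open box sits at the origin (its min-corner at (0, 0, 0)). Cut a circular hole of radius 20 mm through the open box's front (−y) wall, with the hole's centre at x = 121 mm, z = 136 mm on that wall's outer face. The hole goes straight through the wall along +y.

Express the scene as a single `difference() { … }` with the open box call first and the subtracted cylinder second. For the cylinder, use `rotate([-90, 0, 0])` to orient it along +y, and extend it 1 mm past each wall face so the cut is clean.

difference() {
  open_box();
  translate([121, -1, 136]) rotate([-90, 0, 0]) cylinder(h = 13, r = 20);
}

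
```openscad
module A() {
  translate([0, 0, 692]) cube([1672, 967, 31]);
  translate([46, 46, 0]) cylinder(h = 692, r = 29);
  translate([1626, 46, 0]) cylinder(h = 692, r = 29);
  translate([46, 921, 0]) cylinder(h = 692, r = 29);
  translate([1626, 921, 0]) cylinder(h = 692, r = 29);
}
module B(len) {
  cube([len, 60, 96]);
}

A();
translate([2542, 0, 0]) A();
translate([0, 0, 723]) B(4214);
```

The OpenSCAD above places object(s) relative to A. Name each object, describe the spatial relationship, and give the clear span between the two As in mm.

Second table starts at x = 2542; first ends at x = 1672; clear span = 2542 − 1672 = 870 mm.

A is a table. B is a beam. A beam spans the tops of two tables. The clear span between the two tables is 870 mm.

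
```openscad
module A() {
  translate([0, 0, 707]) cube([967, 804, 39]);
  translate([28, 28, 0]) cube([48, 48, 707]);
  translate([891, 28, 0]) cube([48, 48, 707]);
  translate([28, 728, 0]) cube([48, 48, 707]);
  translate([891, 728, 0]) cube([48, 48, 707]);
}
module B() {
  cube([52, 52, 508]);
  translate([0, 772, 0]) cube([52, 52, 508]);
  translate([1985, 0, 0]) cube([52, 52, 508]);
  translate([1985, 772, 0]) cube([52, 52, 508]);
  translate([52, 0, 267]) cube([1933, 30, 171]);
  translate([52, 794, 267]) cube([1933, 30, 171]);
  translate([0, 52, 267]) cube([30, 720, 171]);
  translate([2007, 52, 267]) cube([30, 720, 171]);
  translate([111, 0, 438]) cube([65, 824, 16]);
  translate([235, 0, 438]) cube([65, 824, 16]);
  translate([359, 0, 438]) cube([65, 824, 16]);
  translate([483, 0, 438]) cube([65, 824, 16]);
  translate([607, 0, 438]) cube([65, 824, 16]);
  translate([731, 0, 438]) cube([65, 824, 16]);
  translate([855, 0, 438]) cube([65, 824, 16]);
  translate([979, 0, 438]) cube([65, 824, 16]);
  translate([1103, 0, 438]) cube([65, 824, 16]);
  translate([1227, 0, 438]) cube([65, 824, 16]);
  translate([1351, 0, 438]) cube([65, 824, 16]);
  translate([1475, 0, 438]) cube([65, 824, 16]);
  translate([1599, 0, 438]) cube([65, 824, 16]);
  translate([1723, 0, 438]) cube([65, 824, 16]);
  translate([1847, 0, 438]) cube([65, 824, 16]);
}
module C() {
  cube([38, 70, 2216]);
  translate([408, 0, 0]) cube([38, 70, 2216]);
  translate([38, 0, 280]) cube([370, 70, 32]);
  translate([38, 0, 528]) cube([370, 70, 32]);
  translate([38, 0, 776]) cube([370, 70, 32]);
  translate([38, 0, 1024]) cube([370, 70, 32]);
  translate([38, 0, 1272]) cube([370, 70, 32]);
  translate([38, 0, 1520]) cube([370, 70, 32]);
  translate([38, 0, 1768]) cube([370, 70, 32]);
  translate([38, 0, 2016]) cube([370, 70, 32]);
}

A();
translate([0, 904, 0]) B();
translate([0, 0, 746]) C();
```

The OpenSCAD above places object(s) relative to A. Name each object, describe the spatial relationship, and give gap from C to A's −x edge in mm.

A is a table. B is a bed frame. C is a ladder. The bed frame is on the floor beside the table on its +y side. The ladder is on top of the table. The gap from the ladder to the table's −x edge is 0 mm.

The ladder's min-x is at 0; the table's min-x is 0; gap = 0 mm.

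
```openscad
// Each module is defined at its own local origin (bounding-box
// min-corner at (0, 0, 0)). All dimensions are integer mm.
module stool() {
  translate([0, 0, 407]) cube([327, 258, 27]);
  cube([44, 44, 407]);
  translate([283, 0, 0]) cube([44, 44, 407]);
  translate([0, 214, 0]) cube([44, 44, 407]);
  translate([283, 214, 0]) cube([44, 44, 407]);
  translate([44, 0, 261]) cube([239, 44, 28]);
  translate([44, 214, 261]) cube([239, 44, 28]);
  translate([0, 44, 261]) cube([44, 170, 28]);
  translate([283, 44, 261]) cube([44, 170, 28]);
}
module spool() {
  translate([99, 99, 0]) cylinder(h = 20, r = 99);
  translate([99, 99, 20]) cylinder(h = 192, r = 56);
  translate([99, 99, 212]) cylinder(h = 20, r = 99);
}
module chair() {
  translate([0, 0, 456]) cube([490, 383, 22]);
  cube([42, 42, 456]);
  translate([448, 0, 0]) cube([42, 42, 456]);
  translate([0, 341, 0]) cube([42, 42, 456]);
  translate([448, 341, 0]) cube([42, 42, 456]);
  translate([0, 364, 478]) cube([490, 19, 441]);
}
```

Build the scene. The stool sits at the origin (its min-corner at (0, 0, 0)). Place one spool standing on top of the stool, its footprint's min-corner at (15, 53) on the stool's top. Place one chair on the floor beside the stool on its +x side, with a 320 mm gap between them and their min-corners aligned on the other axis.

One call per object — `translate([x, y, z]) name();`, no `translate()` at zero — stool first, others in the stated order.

stool();
translate([15, 53, 434]) spool();
translate([647, 0, 0]) chair();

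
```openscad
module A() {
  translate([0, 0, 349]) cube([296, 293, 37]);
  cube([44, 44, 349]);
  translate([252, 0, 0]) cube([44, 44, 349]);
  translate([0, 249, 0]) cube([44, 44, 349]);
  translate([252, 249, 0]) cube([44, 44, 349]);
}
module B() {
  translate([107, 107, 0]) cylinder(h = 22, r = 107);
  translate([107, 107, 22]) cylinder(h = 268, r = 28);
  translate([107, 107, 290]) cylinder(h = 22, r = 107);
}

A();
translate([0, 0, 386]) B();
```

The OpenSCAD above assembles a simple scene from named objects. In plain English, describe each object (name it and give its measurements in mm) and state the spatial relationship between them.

A is a four-legged stool. The seat is 296×293 mm, 37 mm thick, top at z = 386 mm. It stands on four square legs, each 44×44 mm in cross-section, from z = 0 to the seat underside, each flush with a corner of the seat.

B is a spool: two coaxial disc flanges of radius 107 mm and thickness 22 mm, joined by a core cylinder of radius 28 mm and height 268 mm. The lower flange rests on z = 0 and the three cylinders share a vertical axis.

The spool is on top of the stool.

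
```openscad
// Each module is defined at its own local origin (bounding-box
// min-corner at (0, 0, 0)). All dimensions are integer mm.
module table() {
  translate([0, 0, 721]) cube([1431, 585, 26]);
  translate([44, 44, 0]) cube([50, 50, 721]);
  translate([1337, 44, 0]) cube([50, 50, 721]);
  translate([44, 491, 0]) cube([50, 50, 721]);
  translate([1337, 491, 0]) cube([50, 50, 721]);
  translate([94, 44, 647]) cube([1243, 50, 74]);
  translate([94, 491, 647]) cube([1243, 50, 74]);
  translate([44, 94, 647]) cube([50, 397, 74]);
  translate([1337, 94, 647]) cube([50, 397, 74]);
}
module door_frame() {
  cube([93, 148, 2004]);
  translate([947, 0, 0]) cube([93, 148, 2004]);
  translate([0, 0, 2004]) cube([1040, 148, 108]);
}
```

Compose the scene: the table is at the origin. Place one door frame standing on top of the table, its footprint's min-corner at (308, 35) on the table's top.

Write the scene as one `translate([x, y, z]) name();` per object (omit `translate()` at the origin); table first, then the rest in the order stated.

table();
translate([308, 35, 747]) door_frame();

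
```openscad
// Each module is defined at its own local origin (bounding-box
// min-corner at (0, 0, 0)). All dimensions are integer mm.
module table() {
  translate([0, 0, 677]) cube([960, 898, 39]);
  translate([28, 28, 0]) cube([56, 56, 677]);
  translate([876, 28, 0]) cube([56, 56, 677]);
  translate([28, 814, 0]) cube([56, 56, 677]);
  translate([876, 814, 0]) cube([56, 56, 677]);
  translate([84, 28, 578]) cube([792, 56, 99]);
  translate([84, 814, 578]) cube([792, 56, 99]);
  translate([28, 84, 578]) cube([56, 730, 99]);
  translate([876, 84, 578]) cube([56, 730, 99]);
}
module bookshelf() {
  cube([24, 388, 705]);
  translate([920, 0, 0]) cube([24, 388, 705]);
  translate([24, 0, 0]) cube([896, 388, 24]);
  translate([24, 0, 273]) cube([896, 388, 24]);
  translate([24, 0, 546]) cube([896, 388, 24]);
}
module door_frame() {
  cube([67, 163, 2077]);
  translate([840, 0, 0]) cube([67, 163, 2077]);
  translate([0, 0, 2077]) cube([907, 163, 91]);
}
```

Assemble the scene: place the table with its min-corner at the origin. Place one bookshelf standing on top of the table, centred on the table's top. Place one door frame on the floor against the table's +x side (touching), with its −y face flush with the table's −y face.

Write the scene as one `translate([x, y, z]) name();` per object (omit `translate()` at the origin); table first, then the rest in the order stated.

table();
translate([8, 255, 716]) bookshelf();
translate([960, 0, 0]) door_frame();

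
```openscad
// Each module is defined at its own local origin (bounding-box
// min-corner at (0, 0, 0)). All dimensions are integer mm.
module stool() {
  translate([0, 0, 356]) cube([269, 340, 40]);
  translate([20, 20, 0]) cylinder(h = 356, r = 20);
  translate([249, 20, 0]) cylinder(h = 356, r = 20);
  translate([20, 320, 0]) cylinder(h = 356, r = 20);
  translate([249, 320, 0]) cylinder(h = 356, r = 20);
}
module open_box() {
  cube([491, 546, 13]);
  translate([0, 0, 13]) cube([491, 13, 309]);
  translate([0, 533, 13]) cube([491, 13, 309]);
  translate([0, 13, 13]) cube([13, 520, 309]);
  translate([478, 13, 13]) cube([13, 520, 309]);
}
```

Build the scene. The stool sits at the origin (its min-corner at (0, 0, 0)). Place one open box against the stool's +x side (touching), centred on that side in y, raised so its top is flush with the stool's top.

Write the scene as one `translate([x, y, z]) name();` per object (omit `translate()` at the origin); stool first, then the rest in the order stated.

stool();
translate([269, -103, 74]) open_box();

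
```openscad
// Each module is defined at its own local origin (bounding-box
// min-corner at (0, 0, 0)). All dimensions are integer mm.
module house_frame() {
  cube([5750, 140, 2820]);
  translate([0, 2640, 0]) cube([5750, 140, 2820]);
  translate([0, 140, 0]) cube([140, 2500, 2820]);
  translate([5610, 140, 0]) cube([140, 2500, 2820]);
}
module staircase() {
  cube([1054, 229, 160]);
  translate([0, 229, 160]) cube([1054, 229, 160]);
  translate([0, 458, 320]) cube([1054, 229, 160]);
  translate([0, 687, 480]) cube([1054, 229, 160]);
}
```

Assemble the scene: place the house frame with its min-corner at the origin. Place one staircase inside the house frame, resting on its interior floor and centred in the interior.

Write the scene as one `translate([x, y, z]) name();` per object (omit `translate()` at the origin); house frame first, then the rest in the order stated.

house_frame();
translate([2348, 932, 0]) staircase();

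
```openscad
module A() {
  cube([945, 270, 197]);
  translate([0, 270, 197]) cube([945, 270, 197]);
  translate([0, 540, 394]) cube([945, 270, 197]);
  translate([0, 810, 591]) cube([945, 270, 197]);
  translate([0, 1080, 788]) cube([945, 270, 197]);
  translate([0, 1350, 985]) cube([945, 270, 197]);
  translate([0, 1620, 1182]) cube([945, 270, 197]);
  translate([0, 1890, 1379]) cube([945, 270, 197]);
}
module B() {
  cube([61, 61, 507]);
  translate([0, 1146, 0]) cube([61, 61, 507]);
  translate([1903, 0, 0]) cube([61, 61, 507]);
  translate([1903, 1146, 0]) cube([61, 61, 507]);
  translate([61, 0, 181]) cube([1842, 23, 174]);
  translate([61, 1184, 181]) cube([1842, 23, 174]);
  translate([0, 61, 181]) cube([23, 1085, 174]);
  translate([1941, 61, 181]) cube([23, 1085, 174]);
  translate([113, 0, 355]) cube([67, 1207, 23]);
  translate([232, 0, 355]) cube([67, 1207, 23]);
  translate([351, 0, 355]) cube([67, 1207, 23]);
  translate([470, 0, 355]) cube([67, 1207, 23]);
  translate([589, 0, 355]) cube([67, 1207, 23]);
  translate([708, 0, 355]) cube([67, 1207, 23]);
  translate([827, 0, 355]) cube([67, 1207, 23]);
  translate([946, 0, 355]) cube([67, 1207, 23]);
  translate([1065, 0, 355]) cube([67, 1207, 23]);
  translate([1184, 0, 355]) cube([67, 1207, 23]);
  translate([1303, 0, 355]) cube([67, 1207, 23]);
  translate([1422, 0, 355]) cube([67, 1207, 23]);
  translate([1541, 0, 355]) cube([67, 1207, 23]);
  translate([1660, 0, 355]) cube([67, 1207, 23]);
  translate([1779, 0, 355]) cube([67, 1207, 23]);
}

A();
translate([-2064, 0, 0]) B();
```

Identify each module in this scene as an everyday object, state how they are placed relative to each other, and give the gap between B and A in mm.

A is a staircase. B is a bed frame. The bed frame is on the floor beside the staircase on its −x side. The gap between the bed frame and the staircase is 100 mm.

The bed frame's nearest face is 100 mm from the staircase's −x face.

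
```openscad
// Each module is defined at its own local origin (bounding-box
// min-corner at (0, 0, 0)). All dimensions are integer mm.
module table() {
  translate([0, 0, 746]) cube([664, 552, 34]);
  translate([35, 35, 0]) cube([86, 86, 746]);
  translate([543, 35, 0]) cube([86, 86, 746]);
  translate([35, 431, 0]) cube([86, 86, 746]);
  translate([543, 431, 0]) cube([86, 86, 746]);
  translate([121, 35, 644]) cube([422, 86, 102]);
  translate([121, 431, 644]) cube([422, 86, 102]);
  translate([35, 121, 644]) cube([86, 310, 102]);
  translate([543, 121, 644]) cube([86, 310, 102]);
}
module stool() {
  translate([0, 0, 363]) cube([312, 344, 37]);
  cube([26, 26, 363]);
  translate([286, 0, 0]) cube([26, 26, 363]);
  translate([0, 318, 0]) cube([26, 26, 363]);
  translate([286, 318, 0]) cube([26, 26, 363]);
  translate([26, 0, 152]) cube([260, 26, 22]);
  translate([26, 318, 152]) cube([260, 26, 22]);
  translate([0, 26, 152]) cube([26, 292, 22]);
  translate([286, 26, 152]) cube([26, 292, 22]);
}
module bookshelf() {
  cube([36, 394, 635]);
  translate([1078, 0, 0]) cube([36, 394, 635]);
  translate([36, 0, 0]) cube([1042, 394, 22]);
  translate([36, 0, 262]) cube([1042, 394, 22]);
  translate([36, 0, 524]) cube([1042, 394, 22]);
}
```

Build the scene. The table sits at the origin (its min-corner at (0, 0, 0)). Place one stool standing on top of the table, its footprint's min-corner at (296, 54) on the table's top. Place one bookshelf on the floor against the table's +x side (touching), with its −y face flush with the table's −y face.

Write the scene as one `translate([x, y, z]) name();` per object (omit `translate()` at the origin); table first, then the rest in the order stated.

table();
translate([296, 54, 780]) stool();
translate([664, 0, 0]) bookshelf();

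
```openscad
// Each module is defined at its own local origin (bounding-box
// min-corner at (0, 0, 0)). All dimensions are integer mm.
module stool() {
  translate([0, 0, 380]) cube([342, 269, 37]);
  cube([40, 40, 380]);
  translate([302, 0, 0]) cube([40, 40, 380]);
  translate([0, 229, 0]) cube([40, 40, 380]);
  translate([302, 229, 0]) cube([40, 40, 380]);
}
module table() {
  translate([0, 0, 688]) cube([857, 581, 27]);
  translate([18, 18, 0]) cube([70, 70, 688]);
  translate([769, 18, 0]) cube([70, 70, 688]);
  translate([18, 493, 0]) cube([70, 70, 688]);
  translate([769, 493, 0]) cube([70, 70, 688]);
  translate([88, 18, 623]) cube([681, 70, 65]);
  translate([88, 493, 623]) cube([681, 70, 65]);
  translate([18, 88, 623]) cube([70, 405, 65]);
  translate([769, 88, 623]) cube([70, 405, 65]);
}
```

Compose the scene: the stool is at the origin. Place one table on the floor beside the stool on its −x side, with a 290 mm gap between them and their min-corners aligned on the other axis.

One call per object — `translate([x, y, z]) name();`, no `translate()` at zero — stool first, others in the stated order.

stool();
translate([-1147, 0, 0]) table();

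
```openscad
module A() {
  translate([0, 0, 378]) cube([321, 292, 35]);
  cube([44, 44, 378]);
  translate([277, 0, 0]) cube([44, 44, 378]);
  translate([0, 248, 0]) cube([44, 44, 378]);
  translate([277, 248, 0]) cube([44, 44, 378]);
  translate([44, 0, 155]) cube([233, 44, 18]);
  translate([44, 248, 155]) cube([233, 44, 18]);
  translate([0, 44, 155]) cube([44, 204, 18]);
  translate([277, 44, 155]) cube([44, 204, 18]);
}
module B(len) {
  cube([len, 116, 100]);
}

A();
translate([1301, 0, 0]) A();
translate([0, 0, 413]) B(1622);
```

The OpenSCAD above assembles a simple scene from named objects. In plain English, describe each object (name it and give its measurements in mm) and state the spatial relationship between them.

A is a four-legged stool. The seat is 321×292 mm, 35 mm thick, top at z = 413 mm. It stands on four square legs, each 44×44 mm in cross-section, from z = 0 to the seat underside, each flush with a corner of the seat. Four stretchers, 44 mm wide and 18 mm tall, connect adjacent legs with their undersides at z = 155 mm, each running between the inner faces of the legs it joins and aligned with the legs' outer faces on the other axis.

B is a rectangular beam 1622 mm long (x), 116 mm deep (y), 100 mm thick (z).

The beam spans the tops of two stools placed 980 mm apart, resting at z = 413 mm.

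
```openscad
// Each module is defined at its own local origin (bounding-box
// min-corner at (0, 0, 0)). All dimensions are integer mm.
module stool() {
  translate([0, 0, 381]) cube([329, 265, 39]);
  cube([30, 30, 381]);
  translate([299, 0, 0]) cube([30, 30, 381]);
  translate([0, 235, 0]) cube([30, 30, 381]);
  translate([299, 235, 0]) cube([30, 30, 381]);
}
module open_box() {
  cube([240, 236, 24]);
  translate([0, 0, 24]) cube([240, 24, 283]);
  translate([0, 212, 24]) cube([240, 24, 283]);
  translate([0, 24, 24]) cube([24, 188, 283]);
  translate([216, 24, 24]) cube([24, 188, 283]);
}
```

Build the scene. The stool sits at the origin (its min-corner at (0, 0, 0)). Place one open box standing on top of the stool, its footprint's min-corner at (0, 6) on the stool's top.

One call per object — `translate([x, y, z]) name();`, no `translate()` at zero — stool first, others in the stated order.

stool();
translate([0, 6, 420]) open_box();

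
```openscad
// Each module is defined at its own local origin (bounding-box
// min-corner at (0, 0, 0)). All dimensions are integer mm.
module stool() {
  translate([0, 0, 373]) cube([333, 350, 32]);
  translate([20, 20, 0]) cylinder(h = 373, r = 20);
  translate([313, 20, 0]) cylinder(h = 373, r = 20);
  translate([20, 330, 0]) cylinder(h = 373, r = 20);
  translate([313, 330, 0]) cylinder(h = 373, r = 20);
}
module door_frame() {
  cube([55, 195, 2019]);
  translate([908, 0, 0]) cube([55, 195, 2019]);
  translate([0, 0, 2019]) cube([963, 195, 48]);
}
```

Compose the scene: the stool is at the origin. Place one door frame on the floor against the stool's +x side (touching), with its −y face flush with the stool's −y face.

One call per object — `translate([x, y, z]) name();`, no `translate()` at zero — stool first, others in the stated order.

stool();
translate([333, 0, 0]) door_frame();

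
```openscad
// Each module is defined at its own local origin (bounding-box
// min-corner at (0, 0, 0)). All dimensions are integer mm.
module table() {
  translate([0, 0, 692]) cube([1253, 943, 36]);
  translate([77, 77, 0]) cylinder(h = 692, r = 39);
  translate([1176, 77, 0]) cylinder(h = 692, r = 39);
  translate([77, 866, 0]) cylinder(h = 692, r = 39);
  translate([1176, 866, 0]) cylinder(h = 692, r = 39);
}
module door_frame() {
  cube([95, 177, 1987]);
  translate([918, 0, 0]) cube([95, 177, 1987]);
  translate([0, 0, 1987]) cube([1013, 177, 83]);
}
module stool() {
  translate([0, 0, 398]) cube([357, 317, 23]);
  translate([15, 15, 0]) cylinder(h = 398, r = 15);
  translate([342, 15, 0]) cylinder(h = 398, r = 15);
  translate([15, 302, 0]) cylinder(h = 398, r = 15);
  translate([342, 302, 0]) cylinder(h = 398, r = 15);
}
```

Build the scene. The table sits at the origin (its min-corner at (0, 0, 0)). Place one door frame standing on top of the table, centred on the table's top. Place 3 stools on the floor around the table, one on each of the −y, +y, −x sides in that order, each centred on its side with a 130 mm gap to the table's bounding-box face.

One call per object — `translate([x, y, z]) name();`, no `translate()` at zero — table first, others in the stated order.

table();
translate([120, 383, 728]) door_frame();
translate([448, -447, 0]) stool();
translate([448, 1073, 0]) stool();
translate([-487, 313, 0]) stool();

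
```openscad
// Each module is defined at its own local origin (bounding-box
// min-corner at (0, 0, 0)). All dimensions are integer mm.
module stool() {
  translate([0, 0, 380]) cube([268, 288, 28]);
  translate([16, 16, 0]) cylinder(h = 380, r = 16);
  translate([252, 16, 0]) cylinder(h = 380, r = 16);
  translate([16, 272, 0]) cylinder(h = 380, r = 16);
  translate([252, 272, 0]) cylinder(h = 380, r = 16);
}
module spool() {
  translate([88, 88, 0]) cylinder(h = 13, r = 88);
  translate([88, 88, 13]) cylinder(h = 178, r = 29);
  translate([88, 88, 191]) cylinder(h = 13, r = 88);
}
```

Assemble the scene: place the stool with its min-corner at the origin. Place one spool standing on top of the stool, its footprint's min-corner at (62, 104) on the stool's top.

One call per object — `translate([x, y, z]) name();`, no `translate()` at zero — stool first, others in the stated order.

stool();
translate([62, 104, 408]) spool();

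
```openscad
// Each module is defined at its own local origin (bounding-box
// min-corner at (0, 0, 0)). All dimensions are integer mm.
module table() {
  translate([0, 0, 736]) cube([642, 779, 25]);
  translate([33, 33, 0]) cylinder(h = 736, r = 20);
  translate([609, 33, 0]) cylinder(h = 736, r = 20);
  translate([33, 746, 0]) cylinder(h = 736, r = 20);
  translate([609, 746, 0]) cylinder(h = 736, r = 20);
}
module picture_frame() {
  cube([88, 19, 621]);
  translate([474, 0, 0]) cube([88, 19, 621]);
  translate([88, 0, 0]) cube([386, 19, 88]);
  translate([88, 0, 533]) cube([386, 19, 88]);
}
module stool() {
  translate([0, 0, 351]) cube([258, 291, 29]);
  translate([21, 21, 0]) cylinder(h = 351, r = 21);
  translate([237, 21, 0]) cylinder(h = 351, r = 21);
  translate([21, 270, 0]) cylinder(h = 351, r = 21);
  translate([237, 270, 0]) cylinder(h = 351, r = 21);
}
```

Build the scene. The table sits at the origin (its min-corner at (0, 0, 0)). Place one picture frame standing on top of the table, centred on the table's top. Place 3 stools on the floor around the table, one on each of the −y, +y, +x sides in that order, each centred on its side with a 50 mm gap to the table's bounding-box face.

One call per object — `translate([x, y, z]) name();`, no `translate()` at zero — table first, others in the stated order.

table();
translate([40, 380, 761]) picture_frame();
translate([192, -341, 0]) stool();
translate([192, 829, 0]) stool();
translate([692, 244, 0]) stool();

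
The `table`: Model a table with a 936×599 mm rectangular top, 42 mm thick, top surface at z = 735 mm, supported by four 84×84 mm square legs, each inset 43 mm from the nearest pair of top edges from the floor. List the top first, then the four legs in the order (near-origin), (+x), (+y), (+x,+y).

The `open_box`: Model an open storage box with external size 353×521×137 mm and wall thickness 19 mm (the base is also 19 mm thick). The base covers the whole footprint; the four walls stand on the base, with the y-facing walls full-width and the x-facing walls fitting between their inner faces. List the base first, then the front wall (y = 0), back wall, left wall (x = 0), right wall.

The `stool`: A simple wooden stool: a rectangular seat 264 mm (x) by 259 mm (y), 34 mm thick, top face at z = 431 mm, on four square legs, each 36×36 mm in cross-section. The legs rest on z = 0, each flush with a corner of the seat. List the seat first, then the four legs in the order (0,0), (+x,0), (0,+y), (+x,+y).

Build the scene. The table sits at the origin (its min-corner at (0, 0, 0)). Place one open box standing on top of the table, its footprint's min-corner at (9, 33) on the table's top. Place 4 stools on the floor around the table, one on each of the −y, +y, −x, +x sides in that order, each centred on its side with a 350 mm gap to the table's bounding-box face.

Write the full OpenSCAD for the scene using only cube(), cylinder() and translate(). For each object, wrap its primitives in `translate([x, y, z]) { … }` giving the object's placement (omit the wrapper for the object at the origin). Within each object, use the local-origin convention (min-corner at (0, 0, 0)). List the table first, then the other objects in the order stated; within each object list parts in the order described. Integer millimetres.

translate([0, 0, 693]) cube([936, 599, 42]);
translate([43, 43, 0]) cube([84, 84, 693]);
translate([809, 43, 0]) cube([84, 84, 693]);
translate([43, 472, 0]) cube([84, 84, 693]);
translate([809, 472, 0]) cube([84, 84, 693]);
translate([9, 33, 735]) {
  cube([353, 521, 19]);
  translate([0, 0, 19]) cube([353, 19, 118]);
  translate([0, 502, 19]) cube([353, 19, 118]);
  translate([0, 19, 19]) cube([19, 483, 118]);
  translate([334, 19, 19]) cube([19, 483, 118]);
}
translate([336, -609, 0]) {
  translate([0, 0, 397]) cube([264, 259, 34]);
  cube([36, 36, 397]);
  translate([228, 0, 0]) cube([36, 36, 397]);
  translate([0, 223, 0]) cube([36, 36, 397]);
  translate([228, 223, 0]) cube([36, 36, 397]);
}
translate([336, 949, 0]) {
  translate([0, 0, 397]) cube([264, 259, 34]);
  cube([36, 36, 397]);
  translate([228, 0, 0]) cube([36, 36, 397]);
  translate([0, 223, 0]) cube([36, 36, 397]);
  translate([228, 223, 0]) cube([36, 36, 397]);
}
translate([-614, 170, 0]) {
  translate([0, 0, 397]) cube([264, 259, 34]);
  cube([36, 36, 397]);
  translate([228, 0, 0]) cube([36, 36, 397]);
  translate([0, 223, 0]) cube([36, 36, 397]);
  translate([228, 223, 0]) cube([36, 36, 397]);
}
translate([1286, 170, 0]) {
  translate([0, 0, 397]) cube([264, 259, 34]);
  cube([36, 36, 397]);
  translate([228, 0, 0]) cube([36, 36, 397]);
  translate([0, 223, 0]) cube([36, 36, 397]);
  translate([228, 223, 0]) cube([36, 36, 397]);
}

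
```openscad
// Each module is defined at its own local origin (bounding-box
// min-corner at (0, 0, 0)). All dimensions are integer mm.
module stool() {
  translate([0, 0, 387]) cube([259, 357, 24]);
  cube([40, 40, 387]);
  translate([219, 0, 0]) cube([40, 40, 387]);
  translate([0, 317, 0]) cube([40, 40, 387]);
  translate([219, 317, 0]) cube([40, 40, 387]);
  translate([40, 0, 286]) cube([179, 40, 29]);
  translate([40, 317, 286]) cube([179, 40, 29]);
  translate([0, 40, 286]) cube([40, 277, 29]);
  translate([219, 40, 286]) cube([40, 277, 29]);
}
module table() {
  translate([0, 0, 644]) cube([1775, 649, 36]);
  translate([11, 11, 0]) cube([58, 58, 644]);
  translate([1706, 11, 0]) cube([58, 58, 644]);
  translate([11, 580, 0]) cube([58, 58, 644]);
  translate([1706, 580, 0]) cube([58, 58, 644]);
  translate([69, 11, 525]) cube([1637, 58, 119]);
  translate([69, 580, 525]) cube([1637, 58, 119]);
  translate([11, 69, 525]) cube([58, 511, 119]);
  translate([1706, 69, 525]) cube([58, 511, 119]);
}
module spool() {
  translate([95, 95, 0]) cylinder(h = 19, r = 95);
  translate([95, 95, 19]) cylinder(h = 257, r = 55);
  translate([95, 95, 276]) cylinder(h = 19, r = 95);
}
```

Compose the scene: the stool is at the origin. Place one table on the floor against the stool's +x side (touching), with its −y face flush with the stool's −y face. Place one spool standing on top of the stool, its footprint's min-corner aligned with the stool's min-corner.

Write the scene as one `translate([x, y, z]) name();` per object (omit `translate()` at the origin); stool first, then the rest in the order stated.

stool();
translate([259, 0, 0]) table();
translate([0, 0, 411]) spool();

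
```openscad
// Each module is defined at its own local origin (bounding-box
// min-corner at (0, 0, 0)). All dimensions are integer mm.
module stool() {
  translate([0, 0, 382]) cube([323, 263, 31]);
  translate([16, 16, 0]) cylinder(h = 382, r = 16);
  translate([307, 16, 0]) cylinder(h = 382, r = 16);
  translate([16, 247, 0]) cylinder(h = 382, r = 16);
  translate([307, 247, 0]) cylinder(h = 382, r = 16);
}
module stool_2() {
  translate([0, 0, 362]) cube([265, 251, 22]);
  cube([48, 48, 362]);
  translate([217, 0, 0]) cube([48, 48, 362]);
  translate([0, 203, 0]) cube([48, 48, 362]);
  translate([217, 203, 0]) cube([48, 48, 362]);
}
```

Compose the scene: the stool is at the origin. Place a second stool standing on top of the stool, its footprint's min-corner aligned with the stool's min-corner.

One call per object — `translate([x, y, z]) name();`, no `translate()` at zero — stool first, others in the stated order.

stool();
translate([0, 0, 413]) stool_2();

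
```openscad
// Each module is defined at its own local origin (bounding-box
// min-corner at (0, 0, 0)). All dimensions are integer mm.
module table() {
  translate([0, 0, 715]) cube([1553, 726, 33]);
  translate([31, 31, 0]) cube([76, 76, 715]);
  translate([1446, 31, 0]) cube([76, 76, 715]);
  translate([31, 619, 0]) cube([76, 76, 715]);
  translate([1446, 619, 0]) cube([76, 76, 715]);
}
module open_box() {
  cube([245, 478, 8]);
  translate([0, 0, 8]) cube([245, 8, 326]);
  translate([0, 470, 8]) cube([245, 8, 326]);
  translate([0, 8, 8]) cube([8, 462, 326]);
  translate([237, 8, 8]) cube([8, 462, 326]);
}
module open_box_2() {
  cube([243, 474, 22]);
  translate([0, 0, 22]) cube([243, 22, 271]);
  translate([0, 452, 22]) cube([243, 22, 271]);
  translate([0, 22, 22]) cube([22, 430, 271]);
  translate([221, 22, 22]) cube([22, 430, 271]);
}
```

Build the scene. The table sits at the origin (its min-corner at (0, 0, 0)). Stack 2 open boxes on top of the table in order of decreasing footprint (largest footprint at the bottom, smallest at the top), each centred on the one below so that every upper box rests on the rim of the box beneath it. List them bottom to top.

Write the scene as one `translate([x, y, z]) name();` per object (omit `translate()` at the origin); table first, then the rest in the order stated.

table();
translate([654, 124, 748]) open_box();
translate([655, 126, 1082]) open_box_2();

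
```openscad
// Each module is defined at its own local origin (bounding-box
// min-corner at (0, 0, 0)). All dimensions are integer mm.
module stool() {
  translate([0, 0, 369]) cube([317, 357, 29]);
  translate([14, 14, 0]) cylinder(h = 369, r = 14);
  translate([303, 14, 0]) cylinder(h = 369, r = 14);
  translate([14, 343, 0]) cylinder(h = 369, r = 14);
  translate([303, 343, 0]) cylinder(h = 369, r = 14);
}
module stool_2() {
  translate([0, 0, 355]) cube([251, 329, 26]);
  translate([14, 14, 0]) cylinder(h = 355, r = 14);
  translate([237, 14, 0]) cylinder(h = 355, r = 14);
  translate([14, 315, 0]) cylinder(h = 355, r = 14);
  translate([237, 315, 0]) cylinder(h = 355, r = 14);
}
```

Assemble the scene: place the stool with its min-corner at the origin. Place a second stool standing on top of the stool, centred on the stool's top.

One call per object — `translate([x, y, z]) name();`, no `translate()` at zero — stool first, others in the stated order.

stool();
translate([33, 14, 398]) stool_2();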